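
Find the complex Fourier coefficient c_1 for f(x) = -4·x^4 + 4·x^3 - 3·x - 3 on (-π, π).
Compute the real Fourier coefficients first: a_1 = -192 + 32·π^2, b_1 = -54 + 8·π^2.
Then c_1 = (a_1 − i·b_1)/2 = -96 + 16·π^2 - 4·i·π^2 + 27·i.

Final answer: -96 + 16·π^2 - 4·i·π^2 + 27·i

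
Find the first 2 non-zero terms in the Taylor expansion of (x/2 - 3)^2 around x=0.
9 - 3·x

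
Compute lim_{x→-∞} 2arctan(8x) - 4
Evaluate the dominant behaviour as x → -∞; each term tends to a finite value or vanishes.
Limit = -4 - π.

Final answer: -4 - π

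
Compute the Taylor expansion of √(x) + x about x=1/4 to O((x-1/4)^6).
3/4 + 2·(x - 1/4) - (x - 1/4)^2 + 2·(x - 1/4)^3 - 5·(x - 1/4)^4 + 14·(x - 1/4)^5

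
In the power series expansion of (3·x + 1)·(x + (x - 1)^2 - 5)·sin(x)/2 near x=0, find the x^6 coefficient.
Expand to order 6: (3·x + 1)·(x + (x - 1)^2 - 5)·sin(x)/2 = -73·x^6/240 + 3·x^5/20 + 31·x^4/12 - 2·x^3/3 - 13·x^2/2 - 2·x + O(x^7).
The coefficient of x^6 is -73/240.

Final answer: -73/240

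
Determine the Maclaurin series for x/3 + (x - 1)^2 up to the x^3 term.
x^2 - 5·x/3 + 1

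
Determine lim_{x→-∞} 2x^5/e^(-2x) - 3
The quotient is an ∞/∞ indeterminate form as x → -∞.
Compare growth rates of the dominant terms (exponentials ≫ polynomials ≫ logarithms), or apply L'Hôpital's rule; the quotient → 0.
Adding the constant: 0 - 3 = -3. Limit = -3.

Final answer: -3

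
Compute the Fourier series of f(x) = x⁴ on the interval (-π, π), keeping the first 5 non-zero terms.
(48 - 8·π^2)·cos(x) + (-3 + 2·π^2)·cos(2·x) + (16/27 - 8·π^2/9)·cos(3·x) + (-3/16 + π^2/2)·cos(4·x) + π^4/5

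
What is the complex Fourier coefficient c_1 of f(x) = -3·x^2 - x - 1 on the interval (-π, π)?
Compute the real Fourier coefficients first: a_1 = 12, b_1 = -2.
Then c_1 = (a_1 − i·b_1)/2 = 6 + i.

Final answer: 6 + i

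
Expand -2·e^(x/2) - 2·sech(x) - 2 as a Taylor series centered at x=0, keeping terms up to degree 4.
-27·x^4/64 - x^3/24 + 3·x^2/4 - x - 6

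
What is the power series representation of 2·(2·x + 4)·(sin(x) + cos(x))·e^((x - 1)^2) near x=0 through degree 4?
-25·e·x^4/3 + 6·e·x^3 - 4·e·x + 8·e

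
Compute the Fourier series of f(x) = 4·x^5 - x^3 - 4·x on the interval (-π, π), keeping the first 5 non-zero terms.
(-162·π^2 + 8·π^4 + 964)·sin(x) + (-4·π^4 - 55/2 + 21·π^2)·sin(2·x) + (-178·π^2/27 + 140/81 + 8·π^4/3)·sin(3·x) + (-2·π^4 + 7/8 + 3·π^2)·sin(4·x) + (-42·π^2/25 - 748/625 + 8·π^4/5)·sin(5·x)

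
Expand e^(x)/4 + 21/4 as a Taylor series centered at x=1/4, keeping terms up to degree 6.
e^(1/4)/4 + 21/4 + e^(1/4)·(x - 1/4)/4 + e^(1/4)·(x - 1/4)^2/8 + e^(1/4)·(x - 1/4)^3/24 + e^(1/4)·(x - 1/4)^4/96 + e^(1/4)·(x - 1/4)^5/480 + e^(1/4)·(x - 1/4)^6/2880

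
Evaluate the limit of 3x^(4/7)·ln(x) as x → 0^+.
This is a 0·∞ indeterminate form at x → 0⁺.
Rewrite the product as 3·ln(x) / x^(-4/7) and apply L'Hôpital, or use the standard hierarchy x^(-4/7) ≫ |ln x| as x → 0⁺.
The indeterminate product → 0, so the limit = 0.

Final answer: 0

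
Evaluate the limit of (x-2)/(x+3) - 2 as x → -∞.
Evaluate the dominant behaviour as x → -∞; each term tends to a finite value or vanishes.
Limit = -1.

Final answer: -1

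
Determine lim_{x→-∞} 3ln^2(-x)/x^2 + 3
The quotient is an ∞/∞ indeterminate form as x → -∞.
Compare growth rates of the dominant terms (exponentials ≫ polynomials ≫ logarithms), or apply L'Hôpital's rule; the quotient → 0.
Adding the constant: 0 + 3 = 3. Limit = 3.

Final answer: 3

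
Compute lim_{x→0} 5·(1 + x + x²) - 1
Direct substitution at x = 0 gives 4.

Final answer: 4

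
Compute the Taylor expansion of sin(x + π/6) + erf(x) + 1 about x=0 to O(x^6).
x^5·(√(3)/240 + 1/(5·√(π))) + x^4/48 + x^3·(-2/(3·√(π)) - √(3)/12) - x^2/4 + x·(√(3)/2 + 2/√(π)) + 3/2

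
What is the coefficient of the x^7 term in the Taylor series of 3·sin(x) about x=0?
Expand to order 7: 3·sin(x) = -x^7/1680 + x^5/40 - x^3/2 + 3·x + O(x^8).
The coefficient of x^7 is -1/1680.

Final answer: -1/1680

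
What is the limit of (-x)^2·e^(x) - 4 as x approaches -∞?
The product is a 0·∞ indeterminate form at x → -∞.
Rewrite the product as (-x)^2 / e^(-x) (an ∞/∞ form) and apply L'Hôpital, or use the standard hierarchy e^(|x|) ≫ |(-x)^2| as x → -∞.
The indeterminate product → 0, so the limit = -4.

Final answer: -4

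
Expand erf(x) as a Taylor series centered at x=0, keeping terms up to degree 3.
-2·x^3/(3·√(π)) + 2·x/√(π)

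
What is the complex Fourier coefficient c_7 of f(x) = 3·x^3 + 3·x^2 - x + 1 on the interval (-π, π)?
Compute the real Fourier coefficients first: a_7 = -12/49, b_7 = -134/343 + 6·π^2/7.
Then c_7 = (a_7 − i·b_7)/2 = -6/49 - 3·i·π^2/7 + 67·i/343.

Final answer: -6/49 - 3·i·π^2/7 + 67·i/343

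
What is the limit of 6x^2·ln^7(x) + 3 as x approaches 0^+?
The product is a 0·∞ indeterminate form at x → 0⁺.
Rewrite the product as 6·ln^7(x) / x^(-2) and apply L'Hôpital, or use the standard hierarchy x^(-2) ≫ |ln x|^7 as x → 0⁺.
The indeterminate product → 0, so the limit = 3.

Final answer: 3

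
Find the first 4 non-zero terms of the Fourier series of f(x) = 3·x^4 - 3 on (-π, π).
(144 - 24·π^2)·cos(x) + (-9 + 6·π^2)·cos(2·x) + (16/9 - 8·π^2/3)·cos(3·x) - 3 + 3·π^4/5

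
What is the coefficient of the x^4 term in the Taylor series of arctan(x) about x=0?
Expand to order 4: arctan(x) = -x^3/3 + x + O(x^5).
The coefficient of x^4 is 0.

Final answer: 0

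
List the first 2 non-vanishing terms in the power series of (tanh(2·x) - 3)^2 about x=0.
9 - 12·x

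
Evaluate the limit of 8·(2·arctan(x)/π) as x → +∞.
Evaluate the dominant behaviour as x → +∞; each term tends to a finite value or vanishes.
Limit = 8.

Final answer: 8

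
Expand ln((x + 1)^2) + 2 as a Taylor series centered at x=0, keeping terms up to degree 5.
2·x^5/5 - x^4/2 + 2·x^3/3 - x^2 + 2·x + 2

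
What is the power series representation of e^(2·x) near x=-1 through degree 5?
e^(-2) + 2·e^(-2)·(x + 1) + 2·e^(-2)·(x + 1)^2 + 4·e^(-2)·(x + 1)^3/3 + 2·e^(-2)·(x + 1)^4/3 + 4·e^(-2)·(x + 1)^5/15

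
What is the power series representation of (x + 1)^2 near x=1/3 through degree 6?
16/9 + 8·(x - 1/3)/3 + (x - 1/3)^2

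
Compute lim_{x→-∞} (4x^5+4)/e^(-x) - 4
The quotient is an ∞/∞ indeterminate form as x → -∞.
Compare growth rates of the dominant terms (exponentials ≫ polynomials ≫ logarithms), or apply L'Hôpital's rule; the quotient → 0.
Adding the constant: 0 - 4 = -4. Limit = -4.

Final answer: -4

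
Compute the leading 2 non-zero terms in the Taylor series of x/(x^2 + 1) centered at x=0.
-x^3 + x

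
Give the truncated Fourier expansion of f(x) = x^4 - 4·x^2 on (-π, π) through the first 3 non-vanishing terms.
(64 - 8·π^2)·cos(x) + (-7 + 2·π^2)·cos(2·x) - 4·π^2/3 + π^4/5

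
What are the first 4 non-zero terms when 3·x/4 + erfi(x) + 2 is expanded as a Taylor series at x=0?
x^5/(5·√(π)) + 2·x^3/(3·√(π)) + x·(3/4 + 2/√(π)) + 2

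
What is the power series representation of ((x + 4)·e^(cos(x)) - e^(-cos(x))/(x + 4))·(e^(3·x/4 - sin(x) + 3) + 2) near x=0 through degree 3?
x^3·(-e + 9·e^(-1)/128 + e^(2)/32 + 11·e^(4)/16) + x^2·(-17·e^(4)/8 - 4·e - 21·e^(2)/128 - 9·e^(-1)/32) + x·(e^(-1)/8 + e^(2)/8 + 2·e) - e^(2)/4 - e^(-1)/2 + 8·e + 4·e^(4)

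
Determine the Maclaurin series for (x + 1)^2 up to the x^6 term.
x^2 + 2·x + 1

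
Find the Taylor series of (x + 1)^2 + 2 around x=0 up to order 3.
x^2 + 2·x + 3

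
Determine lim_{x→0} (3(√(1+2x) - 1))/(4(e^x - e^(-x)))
Both numerator and denominator → 0 as x → 0; this is a 0/0 indeterminate form.
Expand each to leading order near x = 0: numerator ~ 3·x, denominator ~ 8·x.
The limit of the ratio is 3/8.

Final answer: 3/8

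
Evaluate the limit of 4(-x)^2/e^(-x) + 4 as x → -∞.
The quotient is an ∞/∞ indeterminate form as x → -∞.
Compare growth rates of the dominant terms (exponentials ≫ polynomials ≫ logarithms), or apply L'Hôpital's rule; the quotient → 0.
Adding the constant: 0 + 4 = 4. Limit = 4.

Final answer: 4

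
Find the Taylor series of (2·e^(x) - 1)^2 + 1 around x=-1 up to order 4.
(-4·e + 4 + 2·e^(2))·e^(-2) + (8 - 4·e)·e^(-2)·(x + 1) + (8 - 2·e)·e^(-2)·(x + 1)^2 + (16 - 2·e)·e^(-2)·(x + 1)^3/3 + (16 - e)·e^(-2)·(x + 1)^4/6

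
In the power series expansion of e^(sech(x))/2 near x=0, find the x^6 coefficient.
Expand to order 6: e^(sech(x))/2 = -151·e·x^6/1440 + e·x^4/6 - e·x^2/4 + e/2 + O(x^7).
The coefficient of x^6 is -151·e/1440.

Final answer: -151·e/1440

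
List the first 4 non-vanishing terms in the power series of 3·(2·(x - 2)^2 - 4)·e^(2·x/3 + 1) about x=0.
-20·e·x^3/27 - 22·e·x^2/3 - 16·e·x + 12·e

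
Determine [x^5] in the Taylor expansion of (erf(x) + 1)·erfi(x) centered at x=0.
Expand to order 5: (erf(x) + 1)·erfi(x) = x^5/(5·√(π)) + 2·x^3/(3·√(π)) + 4·x^2/π + 2·x/√(π) + O(x^6).
The coefficient of x^5 is 1/(5·√(π)).

Final answer: 1/(5·√(π))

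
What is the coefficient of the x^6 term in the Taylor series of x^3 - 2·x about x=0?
Expand to order 6: x^3 - 2·x = x^3 - 2·x + O(x^7).
The coefficient of x^6 is 0.

Final answer: 0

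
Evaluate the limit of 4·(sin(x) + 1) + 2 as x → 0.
Direct substitution at x = 0 gives 6.

Final answer: 6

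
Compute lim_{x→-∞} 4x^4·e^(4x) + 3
The product is a 0·∞ indeterminate form at x → -∞.
Rewrite the product as 4x^4 / e^(-4x) (an ∞/∞ form) and apply L'Hôpital, or use the standard hierarchy e^(4|x|) ≫ |x^4| as x → -∞.
The indeterminate product → 0, so the limit = 3.

Final answer: 3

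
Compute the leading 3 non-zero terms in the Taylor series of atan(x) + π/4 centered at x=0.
-x^3/3 + x + π/4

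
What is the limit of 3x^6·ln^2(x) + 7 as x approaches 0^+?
The product is a 0·∞ indeterminate form at x → 0⁺.
Rewrite the product as 3·ln^2(x) / x^(-6) and apply L'Hôpital, or use the standard hierarchy x^(-6) ≫ |ln x|^2 as x → 0⁺.
The indeterminate product → 0, so the limit = 7.

Final answer: 7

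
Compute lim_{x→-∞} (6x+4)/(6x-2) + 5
Evaluate the dominant behaviour as x → -∞; each term tends to a finite value or vanishes.
Limit = 6.

Final answer: 6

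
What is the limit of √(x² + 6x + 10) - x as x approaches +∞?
As x → +∞: multiply by the conjugate to get (6x+10)/(√(x²+6x+10)+x); the denominator ~ 2x, so the limit is 6/2 = 3.
Limit = 3.

Final answer: 3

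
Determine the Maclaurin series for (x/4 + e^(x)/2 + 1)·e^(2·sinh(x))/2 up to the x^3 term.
55·x^3/24 + 19·x^2/8 + 15·x/8 + 3/4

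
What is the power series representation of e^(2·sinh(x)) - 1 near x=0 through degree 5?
19·x^5/20 + 4·x^4/3 + 5·x^3/3 + 2·x^2 + 2·x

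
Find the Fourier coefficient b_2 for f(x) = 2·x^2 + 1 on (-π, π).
b_2 = (1/π) ∫_{-π}^{π} f(x)·sin(2x) dx.
Evaluate the integral (use parity and integration by parts as needed): b_2 = 0.

Final answer: 0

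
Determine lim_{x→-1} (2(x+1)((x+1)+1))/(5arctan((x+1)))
Both numerator and denominator → 0 as x → -1; this is a 0/0 indeterminate form.
Expand each to leading order near x = -1: numerator ~ 2·(x + 1), denominator ~ 5·(x + 1).
The limit of the ratio is 2/5.

Final answer: 2/5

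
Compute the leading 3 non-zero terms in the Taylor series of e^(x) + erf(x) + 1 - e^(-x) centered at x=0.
x^3·(1/3 - 2/(3·√(π))) + x·(2/√(π) + 2) + 1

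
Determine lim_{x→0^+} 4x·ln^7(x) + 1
The product is a 0·∞ indeterminate form at x → 0⁺.
Rewrite the product as 4·ln^7(x) / x^(-1) and apply L'Hôpital, or use the standard hierarchy x^(-1) ≫ |ln x|^7 as x → 0⁺.
The indeterminate product → 0, so the limit = 1.

Final answer: 1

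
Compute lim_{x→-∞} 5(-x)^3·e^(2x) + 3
The product is a 0·∞ indeterminate form at x → -∞.
Rewrite the product as 5(-x)^3 / e^(-2x) (an ∞/∞ form) and apply L'Hôpital, or use the standard hierarchy e^(2|x|) ≫ |(-x)^3| as x → -∞.
The indeterminate product → 0, so the limit = 3.

Final answer: 3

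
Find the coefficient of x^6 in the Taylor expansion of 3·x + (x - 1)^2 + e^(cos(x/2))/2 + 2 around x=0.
Expand to order 6: 3·x + (x - 1)^2 + e^(cos(x/2))/2 + 2 = -31·e·x^6/92160 + e·x^4/192 + x^2·(1 - e/16) + x + e/2 + 3 + O(x^7).
The coefficient of x^6 is -31·e/92160.

Final answer: -31·e/92160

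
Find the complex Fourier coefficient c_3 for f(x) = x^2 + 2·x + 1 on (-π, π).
Compute the real Fourier coefficients first: a_3 = -4/9, b_3 = 4/3.
Then c_3 = (a_3 − i·b_3)/2 = -2/9 - 2·i/3.

Final answer: -2/9 - 2·i/3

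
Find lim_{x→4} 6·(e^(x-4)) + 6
Direct substitution at x = 4 gives 12.

Final answer: 12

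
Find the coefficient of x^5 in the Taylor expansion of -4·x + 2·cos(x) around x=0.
Expand to order 5: -4·x + 2·cos(x) = x^4/12 - x^2 - 4·x + 2 + O(x^6).
The coefficient of x^5 is 0.

Final answer: 0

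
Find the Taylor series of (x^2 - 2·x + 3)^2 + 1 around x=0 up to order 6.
x^4 - 4·x^3 + 10·x^2 - 12·x + 10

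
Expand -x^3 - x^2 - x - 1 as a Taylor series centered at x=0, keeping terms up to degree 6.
-x^3 - x^2 - x - 1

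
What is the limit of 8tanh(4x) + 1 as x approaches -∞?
Evaluate the dominant behaviour as x → -∞; each term tends to a finite value or vanishes.
Limit = -7.

Final answer: -7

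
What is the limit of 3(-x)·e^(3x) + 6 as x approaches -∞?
The product is a 0·∞ indeterminate form at x → -∞.
Rewrite the product as 3(-x) / e^(-3x) (an ∞/∞ form) and apply L'Hôpital, or use the standard hierarchy e^(3|x|) ≫ |(-x)| as x → -∞.
The indeterminate product → 0, so the limit = 6.

Final answer: 6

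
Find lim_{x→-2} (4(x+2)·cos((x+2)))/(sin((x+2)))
Both numerator and denominator → 0 as x → -2; this is a 0/0 indeterminate form.
Expand each to leading order near x = -2: numerator ~ 4·(x + 2), denominator ~ (x + 2).
The limit of the ratio is 4.

Final answer: 4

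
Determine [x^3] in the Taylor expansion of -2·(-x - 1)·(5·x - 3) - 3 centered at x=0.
Expand to order 3: -2·(-x - 1)·(5·x - 3) - 3 = 10·x^2 + 4·x - 9 + O(x^4).
The coefficient of x^3 is 0.

Final answer: 0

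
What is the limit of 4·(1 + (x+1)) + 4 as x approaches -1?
Direct substitution at x = -1 gives 8.

Final answer: 8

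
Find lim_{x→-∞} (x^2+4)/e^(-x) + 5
The quotient is an ∞/∞ indeterminate form as x → -∞.
Compare growth rates of the dominant terms (exponentials ≫ polynomials ≫ logarithms), or apply L'Hôpital's rule; the quotient → 0.
Adding the constant: 0 + 5 = 5. Limit = 5.

Final answer: 5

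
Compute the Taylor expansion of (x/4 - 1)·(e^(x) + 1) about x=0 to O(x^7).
x^6/1440 + x^5/480 - x^3/24 - x^2/4 - x/2 - 2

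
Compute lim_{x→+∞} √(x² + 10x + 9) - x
This is an ∞ − ∞ indeterminate form.
Multiply and divide by the conjugate √(x²+10x + 9) + x; the x² terms cancel, leaving (10x + 9)/(√(x²+10x + 9)+x) → 10/2 = 5.
Limit = 5.

Final answer: 5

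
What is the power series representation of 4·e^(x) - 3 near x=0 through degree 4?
x^4/6 + 2·x^3/3 + 2·x^2 + 4·x + 1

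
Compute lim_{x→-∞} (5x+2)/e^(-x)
This is an ∞/∞ indeterminate form as x → -∞.
Compare growth rates of the dominant terms (exponentials ≫ polynomials ≫ logarithms), or apply L'Hôpital's rule; the quotient → 0.
Limit = 0.

Final answer: 0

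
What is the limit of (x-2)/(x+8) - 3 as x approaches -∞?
Evaluate the dominant behaviour as x → -∞; each term tends to a finite value or vanishes.
Limit = -2.

Final answer: -2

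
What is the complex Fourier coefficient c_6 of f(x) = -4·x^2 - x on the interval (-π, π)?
Compute the real Fourier coefficients first: a_6 = -4/9, b_6 = 1/3.
Then c_6 = (a_6 − i·b_6)/2 = -2/9 - i/6.

Final answer: -2/9 - i/6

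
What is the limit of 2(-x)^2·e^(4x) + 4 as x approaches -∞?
The product is a 0·∞ indeterminate form at x → -∞.
Rewrite the product as 2(-x)^2 / e^(-4x) (an ∞/∞ form) and apply L'Hôpital, or use the standard hierarchy e^(4|x|) ≫ |(-x)^2| as x → -∞.
The indeterminate product → 0, so the limit = 4.

Final answer: 4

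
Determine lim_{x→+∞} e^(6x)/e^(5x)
This is an ∞/∞ indeterminate form as x → +∞.
Rewrite e^(6x)/e^(5x) = e^((6−5)x) = e^(x); the exponent coefficient is 1 > 0 so e^(x) → ∞.
Limit = ∞.

Final answer: ∞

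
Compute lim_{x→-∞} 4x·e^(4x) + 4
The product is a 0·∞ indeterminate form at x → -∞.
Rewrite the product as 4x / e^(-4x) (an ∞/∞ form) and apply L'Hôpital, or use the standard hierarchy e^(4|x|) ≫ |x| as x → -∞.
The indeterminate product → 0, so the limit = 4.

Final answer: 4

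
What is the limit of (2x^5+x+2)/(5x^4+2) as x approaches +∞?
This is an ∞/∞ indeterminate form as x → +∞.
Divide numerator and denominator by x^5 and let the lower-order terms vanish; the numerator's degree 5 exceeds the denominator's degree 4, so the quotient diverges.
Limit = ∞.

Final answer: ∞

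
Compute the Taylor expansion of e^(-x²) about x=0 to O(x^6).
x^4/2 - x^2 + 1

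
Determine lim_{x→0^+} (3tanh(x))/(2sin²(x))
Both numerator and denominator → 0 as x → 0^+; this is a 0/0 indeterminate form.
Expand each to leading order near x = 0: numerator ~ 3·x, denominator ~ 2·x^2.
The limit of the ratio is ∞.

Final answer: ∞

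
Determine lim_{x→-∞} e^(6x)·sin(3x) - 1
Evaluate the dominant behaviour as x → -∞; each term tends to a finite value or vanishes.
Limit = -1.

Final answer: -1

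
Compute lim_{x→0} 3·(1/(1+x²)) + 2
Direct substitution at x = 0 gives 5.

Final answer: 5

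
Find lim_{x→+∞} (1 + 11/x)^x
As x → +∞: this is the defining limit (1 + 11/x)^x → e^11.
Limit = e^(11).

Final answer: e^(11)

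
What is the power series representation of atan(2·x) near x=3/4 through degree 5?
atan(3/2) + 8·(x - 3/4)/13 - 96·(x - 3/4)^2/169 + 2944·(x - 3/4)^3/6591 - 7680·(x - 3/4)^4/28561 + 124928·(x - 3/4)^5/1856465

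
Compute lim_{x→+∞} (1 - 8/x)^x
As x → +∞: this is the defining limit (1 - 8/x)^x → e^(-8).
Limit = e^(-8).

Final answer: e^(-8)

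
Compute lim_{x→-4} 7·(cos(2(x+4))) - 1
Direct substitution at x = -4 gives 6.

Final answer: 6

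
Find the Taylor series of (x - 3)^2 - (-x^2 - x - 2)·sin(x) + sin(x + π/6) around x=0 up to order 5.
x^5·(-3/20 + √(3)/240) - 7·x^4/48 + x^3·(2/3 - √(3)/12) + 7·x^2/4 + x·(-4 + √(3)/2) + 19/2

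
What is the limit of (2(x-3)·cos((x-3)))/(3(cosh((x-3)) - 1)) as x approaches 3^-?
Both numerator and denominator → 0 as x → 3^-; this is a 0/0 indeterminate form.
Expand each to leading order near x = 3: numerator ~ 2·(x - 3), denominator ~ 3·(x - 3)^2/2.
The limit of the ratio is -∞.

Final answer: -∞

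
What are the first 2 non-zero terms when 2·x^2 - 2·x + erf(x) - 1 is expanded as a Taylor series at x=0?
x·(-2 + 2/√(π)) - 1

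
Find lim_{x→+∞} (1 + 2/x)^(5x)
As x → +∞: write (1 + 2/x)^(5x) = ((1 + 2/x)^x)^5 → (e^2)^5 = e^10.
Limit = e^(10).

Final answer: e^(10)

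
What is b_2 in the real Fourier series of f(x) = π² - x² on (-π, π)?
b_2 = (1/π) ∫_{-π}^{π} f(x)·sin(2x) dx.
Evaluate the integral (use parity and integration by parts as needed): b_2 = 0.

Final answer: 0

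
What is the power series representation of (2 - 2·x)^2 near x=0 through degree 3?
4·x^2 - 8·x + 4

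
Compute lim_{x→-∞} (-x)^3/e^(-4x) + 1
The quotient is an ∞/∞ indeterminate form as x → -∞.
Compare growth rates of the dominant terms (exponentials ≫ polynomials ≫ logarithms), or apply L'Hôpital's rule; the quotient → 0.
Adding the constant: 0 + 1 = 1. Limit = 1.

Final answer: 1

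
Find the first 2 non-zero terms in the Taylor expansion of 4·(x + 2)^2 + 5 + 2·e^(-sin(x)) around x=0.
14·x + 23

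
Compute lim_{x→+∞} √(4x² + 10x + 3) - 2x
As x → +∞: multiply by the conjugate to get (10x+3)/(√(4x²+10x+3)+2x); the denominator ~ 4x, so the limit is 10/4 = 5/2.
Limit = 5/2.

Final answer: 5/2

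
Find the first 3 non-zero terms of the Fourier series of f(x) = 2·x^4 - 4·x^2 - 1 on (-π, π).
(112 - 16·π^2)·cos(x) + (-10 + 4·π^2)·cos(2·x) - 4·π^2/3 - 1 + 2·π^4/5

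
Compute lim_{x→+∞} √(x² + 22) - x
This is an ∞ − ∞ indeterminate form.
Multiply and divide by the conjugate √(x²+22) + x; the x² terms cancel, leaving 22/(√(x²+22)+x) → 0.
Limit = 0.

Final answer: 0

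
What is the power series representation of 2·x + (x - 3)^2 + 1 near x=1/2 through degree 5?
33/4 - 3·(x - 1/2) + (x - 1/2)^2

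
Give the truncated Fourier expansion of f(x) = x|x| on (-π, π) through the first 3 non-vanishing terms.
(-8 + 2·π^2)·sin(x)/π - π·sin(2·x) + (-8 + 18·π^2)·sin(3·x)/(27·π)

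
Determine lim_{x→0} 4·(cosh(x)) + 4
Direct substitution at x = 0 gives 8.

Final answer: 8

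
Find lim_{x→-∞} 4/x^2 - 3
Evaluate the dominant behaviour as x → -∞; each term tends to a finite value or vanishes.
Limit = -3.

Final answer: -3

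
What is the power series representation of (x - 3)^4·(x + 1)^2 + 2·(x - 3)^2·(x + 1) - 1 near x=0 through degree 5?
-10·x^5 + 31·x^4 - 10·x^3 - 91·x^2 + 60·x + 98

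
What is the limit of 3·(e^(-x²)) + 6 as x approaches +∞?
Evaluate the dominant behaviour as x → +∞; each term tends to a finite value or vanishes.
Limit = 6.

Final answer: 6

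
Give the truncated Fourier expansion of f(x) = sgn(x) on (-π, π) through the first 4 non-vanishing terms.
4·sin(x)/π + 4·sin(3·x)/(3·π) + 4·sin(5·x)/(5·π) + 4·sin(7·x)/(7·π)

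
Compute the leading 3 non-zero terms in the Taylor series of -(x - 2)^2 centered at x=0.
-x^2 + 4·x - 4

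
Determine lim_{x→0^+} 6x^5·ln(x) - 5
The product is a 0·∞ indeterminate form at x → 0⁺.
Rewrite the product as 6·ln(x) / x^(-5) and apply L'Hôpital, or use the standard hierarchy x^(-5) ≫ |ln x| as x → 0⁺.
The indeterminate product → 0, so the limit = -5.

Final answer: -5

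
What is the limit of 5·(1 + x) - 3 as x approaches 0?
Direct substitution at x = 0 gives 2.

Final answer: 2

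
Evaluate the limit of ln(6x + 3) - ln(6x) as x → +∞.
This is an ∞ − ∞ indeterminate form.
Combine the logarithms: ln(6x+3) − ln(6x) = ln((6x+3)/(6x)) = ln(1 + 3/(6x)) → ln(1) = 0.
Limit = 0.

Final answer: 0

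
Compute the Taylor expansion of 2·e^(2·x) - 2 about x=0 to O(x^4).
8·x^3/3 + 4·x^2 + 4·x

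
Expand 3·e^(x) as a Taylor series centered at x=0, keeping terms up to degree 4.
x^4/8 + x^3/2 + 3·x^2/2 + 3·x + 3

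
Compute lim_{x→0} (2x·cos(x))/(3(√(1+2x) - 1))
Both numerator and denominator → 0 as x → 0; this is a 0/0 indeterminate form.
Expand each to leading order near x = 0: numerator ~ 2·x, denominator ~ 3·x.
The limit of the ratio is 2/3.

Final answer: 2/3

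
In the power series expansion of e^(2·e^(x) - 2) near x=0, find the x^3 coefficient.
Expand to order 3: e^(2·e^(x) - 2) = 11·x^3/3 + 3·x^2 + 2·x + 1 + O(x^4).
The coefficient of x^3 is 11/3.

Final answer: 11/3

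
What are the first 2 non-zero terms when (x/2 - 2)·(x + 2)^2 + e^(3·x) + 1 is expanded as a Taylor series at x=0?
-3·x - 6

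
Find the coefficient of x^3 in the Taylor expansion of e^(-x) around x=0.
Expand to order 3: e^(-x) = -x^3/6 + x^2/2 - x + 1 + O(x^4).
The coefficient of x^3 is -1/6.

Final answer: -1/6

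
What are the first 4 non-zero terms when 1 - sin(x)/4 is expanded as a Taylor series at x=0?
-x^5/480 + x^3/24 - x/4 + 1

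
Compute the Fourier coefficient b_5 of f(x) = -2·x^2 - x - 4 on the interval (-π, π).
b_5 = (1/π) ∫_{-π}^{π} f(x)·sin(5x) dx.
Evaluate the integral (use parity and integration by parts as needed): b_5 = -2/5.

Final answer: -2/5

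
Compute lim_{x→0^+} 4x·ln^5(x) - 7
The product is a 0·∞ indeterminate form at x → 0⁺.
Rewrite the product as 4·ln^5(x) / x^(-1) and apply L'Hôpital, or use the standard hierarchy x^(-1) ≫ |ln x|^5 as x → 0⁺.
The indeterminate product → 0, so the limit = -7.

Final answer: -7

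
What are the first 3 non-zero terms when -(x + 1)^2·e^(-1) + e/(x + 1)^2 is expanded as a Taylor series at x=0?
x^2·(-e^(-1) + 3·e) + x·(-2·e - 2·e^(-1)) - e^(-1) + e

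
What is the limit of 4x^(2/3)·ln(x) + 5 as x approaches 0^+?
The product is a 0·∞ indeterminate form at x → 0⁺.
Rewrite the product as 4·ln(x) / x^(-2/3) and apply L'Hôpital, or use the standard hierarchy x^(-2/3) ≫ |ln x| as x → 0⁺.
The indeterminate product → 0, so the limit = 5.

Final answer: 5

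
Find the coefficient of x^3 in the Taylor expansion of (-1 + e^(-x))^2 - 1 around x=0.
Expand to order 3: (-1 + e^(-x))^2 - 1 = -x^3 + x^2 - 1 + O(x^4).
The coefficient of x^3 is -1.

Final answer: -1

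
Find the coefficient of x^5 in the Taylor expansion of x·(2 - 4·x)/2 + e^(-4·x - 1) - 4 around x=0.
Expand to order 5: x·(2 - 4·x)/2 + e^(-4·x - 1) - 4 = -128·x^5·e^(-1)/15 + 32·x^4·e^(-1)/3 - 32·x^3·e^(-1)/3 + x^2·(-2 + 8·e^(-1)) + x·(1 - 4·e^(-1)) - 4 + e^(-1) + O(x^6).
The coefficient of x^5 is -128·e^(-1)/15.

Final answer: -128·e^(-1)/15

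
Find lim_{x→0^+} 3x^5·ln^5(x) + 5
The product is a 0·∞ indeterminate form at x → 0⁺.
Rewrite the product as 3·ln^5(x) / x^(-5) and apply L'Hôpital, or use the standard hierarchy x^(-5) ≫ |ln x|^5 as x → 0⁺.
The indeterminate product → 0, so the limit = 5.

Final answer: 5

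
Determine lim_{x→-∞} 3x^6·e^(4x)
This is a 0·∞ indeterminate form at x → -∞.
Rewrite the product as 3x^6 / e^(-4x) (an ∞/∞ form) and apply L'Hôpital, or use the standard hierarchy e^(4|x|) ≫ |x^6| as x → -∞.
The indeterminate product → 0, so the limit = 0.

Final answer: 0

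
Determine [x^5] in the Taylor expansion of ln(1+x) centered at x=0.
Expand to order 5: ln(1+x) = x^5/5 - x^4/4 + x^3/3 - x^2/2 + x + O(x^6).
The coefficient of x^5 is 1/5.

Final answer: 1/5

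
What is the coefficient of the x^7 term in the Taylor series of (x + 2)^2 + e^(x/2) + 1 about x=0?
Expand to order 7: (x + 2)^2 + e^(x/2) + 1 = x^7/645120 + x^6/46080 + x^5/3840 + x^4/384 + x^3/48 + 9·x^2/8 + 9·x/2 + 6 + O(x^8).
The coefficient of x^7 is 1/645120.

Final answer: 1/645120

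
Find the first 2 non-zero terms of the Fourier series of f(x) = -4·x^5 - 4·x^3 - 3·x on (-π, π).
(-918 - 8·π^4 + 152·π^2)·sin(x) + (-16·π^2 + 27 + 4·π^4)·sin(2·x)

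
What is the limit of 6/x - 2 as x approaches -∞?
Evaluate the dominant behaviour as x → -∞; each term tends to a finite value or vanishes.
Limit = -2.

Final answer: -2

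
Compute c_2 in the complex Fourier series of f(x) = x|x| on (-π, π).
Compute the real Fourier coefficients first: a_2 = 0, b_2 = -π.
Then c_2 = (a_2 − i·b_2)/2 = i·π/2.

Final answer: i·π/2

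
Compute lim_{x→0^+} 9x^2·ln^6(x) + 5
The product is a 0·∞ indeterminate form at x → 0⁺.
Rewrite the product as 9·ln^6(x) / x^(-2) and apply L'Hôpital, or use the standard hierarchy x^(-2) ≫ |ln x|^6 as x → 0⁺.
The indeterminate product → 0, so the limit = 5.

Final answer: 5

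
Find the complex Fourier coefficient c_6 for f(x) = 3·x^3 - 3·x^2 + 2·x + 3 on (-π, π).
Compute the real Fourier coefficients first: a_6 = -1/3, b_6 = -π^2 - 1/2.
Then c_6 = (a_6 − i·b_6)/2 = -1/6 + i/4 + i·π^2/2.

Final answer: -1/6 + i/4 + i·π^2/2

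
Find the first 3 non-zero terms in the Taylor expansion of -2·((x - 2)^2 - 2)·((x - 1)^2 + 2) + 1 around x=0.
-26·x^2 + 32·x - 11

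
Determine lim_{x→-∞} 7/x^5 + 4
Evaluate the dominant behaviour as x → -∞; each term tends to a finite value or vanishes.
Limit = 4.

Final answer: 4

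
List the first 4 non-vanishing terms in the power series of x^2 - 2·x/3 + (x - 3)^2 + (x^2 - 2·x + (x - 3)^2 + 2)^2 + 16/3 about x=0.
-32·x^3 + 110·x^2 - 548·x/3 + 406/3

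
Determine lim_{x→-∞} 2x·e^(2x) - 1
The product is a 0·∞ indeterminate form at x → -∞.
Rewrite the product as 2x / e^(-2x) (an ∞/∞ form) and apply L'Hôpital, or use the standard hierarchy e^(2|x|) ≫ |x| as x → -∞.
The indeterminate product → 0, so the limit = -1.

Final answer: -1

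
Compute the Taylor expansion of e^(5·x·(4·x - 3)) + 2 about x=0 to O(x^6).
-164625·x^5/8 + 36475·x^4/8 - 1725·x^3/2 + 265·x^2/2 - 15·x + 3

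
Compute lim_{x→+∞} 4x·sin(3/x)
As x → +∞: let u = 3/x → 0⁺; then 4·x·sin(3/x) = 4·3·sin(u)/u → 4·3·1 = 12.
Limit = 12.

Final answer: 12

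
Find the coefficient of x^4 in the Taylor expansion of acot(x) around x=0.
Expand to order 4: acot(x) = x^3/3 - x + π/2 + O(x^5).
The coefficient of x^4 is 0.

Final answer: 0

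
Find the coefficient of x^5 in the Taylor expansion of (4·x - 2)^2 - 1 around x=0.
Expand to order 5: (4·x - 2)^2 - 1 = 16·x^2 - 16·x + 3 + O(x^6).
The coefficient of x^5 is 0.

Final answer: 0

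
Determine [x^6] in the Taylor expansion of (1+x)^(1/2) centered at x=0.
Expand to order 6: (1+x)^(1/2) = -21·x^6/1024 + 7·x^5/256 - 5·x^4/128 + x^3/16 - x^2/8 + x/2 + 1 + O(x^7).
The coefficient of x^6 is -21/1024.

Final answer: -21/1024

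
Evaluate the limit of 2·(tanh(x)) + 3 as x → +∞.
Evaluate the dominant behaviour as x → +∞; each term tends to a finite value or vanishes.
Limit = 5.

Final answer: 5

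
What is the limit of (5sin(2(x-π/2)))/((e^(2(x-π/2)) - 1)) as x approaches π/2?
Both numerator and denominator → 0 as x → π/2; this is a 0/0 indeterminate form.
Expand each to leading order near x = π/2: numerator ~ 10·(x - π/2), denominator ~ 2·(x - π/2).
The limit of the ratio is 5.

Final answer: 5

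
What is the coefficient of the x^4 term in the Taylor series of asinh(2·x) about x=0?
Expand to order 4: asinh(2·x) = -4·x^3/3 + 2·x + O(x^5).
The coefficient of x^4 is 0.

Final answer: 0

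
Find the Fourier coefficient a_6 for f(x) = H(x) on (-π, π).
a_6 = (1/π) ∫_{-π}^{π} f(x)·cos(6x) dx.
Evaluate the integral (use parity and integration by parts as needed): a_6 = 0.

Final answer: 0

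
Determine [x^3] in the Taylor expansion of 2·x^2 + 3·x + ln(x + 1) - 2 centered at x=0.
Expand to order 3: 2·x^2 + 3·x + ln(x + 1) - 2 = x^3/3 + 3·x^2/2 + 4·x - 2 + O(x^4).
The coefficient of x^3 is 1/3.

Final answer: 1/3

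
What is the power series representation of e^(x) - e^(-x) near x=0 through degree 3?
x^3/3 + 2·x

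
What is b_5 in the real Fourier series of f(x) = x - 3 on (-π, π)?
b_5 = (1/π) ∫_{-π}^{π} f(x)·sin(5x) dx.
Evaluate the integral (use parity and integration by parts as needed): b_5 = 2/5.

Final answer: 2/5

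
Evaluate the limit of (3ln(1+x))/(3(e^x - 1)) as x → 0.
Both numerator and denominator → 0 as x → 0; this is a 0/0 indeterminate form.
Expand each to leading order near x = 0: numerator ~ 3·x, denominator ~ 3·x.
The limit of the ratio is 1.

Final answer: 1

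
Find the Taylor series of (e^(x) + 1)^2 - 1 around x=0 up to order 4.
3·x^4/4 + 5·x^3/3 + 3·x^2 + 4·x + 3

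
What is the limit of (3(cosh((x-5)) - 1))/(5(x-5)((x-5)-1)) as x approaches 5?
Both numerator and denominator → 0 as x → 5; this is a 0/0 indeterminate form.
Expand each to leading order near x = 5: numerator ~ 3·(x - 5)^2/2, denominator ~ -5·(x - 5).
The limit of the ratio is 0.

Final answer: 0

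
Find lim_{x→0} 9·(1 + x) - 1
Direct substitution at x = 0 gives 8.

Final answer: 8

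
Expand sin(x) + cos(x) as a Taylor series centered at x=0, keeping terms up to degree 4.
x^4/24 - x^3/6 - x^2/2 + x + 1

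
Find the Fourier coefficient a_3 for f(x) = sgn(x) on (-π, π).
a_3 = (1/π) ∫_{-π}^{π} f(x)·cos(3x) dx.
Evaluate the integral (use parity and integration by parts as needed): a_3 = 0.

Final answer: 0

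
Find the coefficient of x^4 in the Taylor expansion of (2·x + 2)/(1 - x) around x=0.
Expand to order 4: (2·x + 2)/(1 - x) = 4·x^4 + 4·x^3 + 4·x^2 + 4·x + 2 + O(x^5).
The coefficient of x^4 is 4.

Final answer: 4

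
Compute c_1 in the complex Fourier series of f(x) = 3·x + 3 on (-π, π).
Compute the real Fourier coefficients first: a_1 = 0, b_1 = 6.
Then c_1 = (a_1 − i·b_1)/2 = -3·i.

Final answer: -3·i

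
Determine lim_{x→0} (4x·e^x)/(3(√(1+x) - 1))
Both numerator and denominator → 0 as x → 0; this is a 0/0 indeterminate form.
Expand each to leading order near x = 0: numerator ~ 4·x, denominator ~ 3·x/2.
The limit of the ratio is 8/3.

Final answer: 8/3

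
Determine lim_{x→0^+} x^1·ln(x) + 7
The product is a 0·∞ indeterminate form at x → 0⁺.
Rewrite the product as ln(x) / x^(-1) and apply L'Hôpital, or use the standard hierarchy x^(-1) ≫ |ln x| as x → 0⁺.
The indeterminate product → 0, so the limit = 7.

Final answer: 7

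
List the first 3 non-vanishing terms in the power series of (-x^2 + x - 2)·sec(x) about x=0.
-2·x^2 + x - 2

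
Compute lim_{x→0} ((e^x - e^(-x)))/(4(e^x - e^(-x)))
Both numerator and denominator → 0 as x → 0; this is a 0/0 indeterminate form.
Expand each to leading order near x = 0: numerator ~ 2·x, denominator ~ 8·x.
The limit of the ratio is 1/4.

Final answer: 1/4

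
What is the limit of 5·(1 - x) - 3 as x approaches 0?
Direct substitution at x = 0 gives 2.

Final answer: 2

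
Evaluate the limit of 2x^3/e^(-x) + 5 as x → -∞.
The quotient is an ∞/∞ indeterminate form as x → -∞.
Compare growth rates of the dominant terms (exponentials ≫ polynomials ≫ logarithms), or apply L'Hôpital's rule; the quotient → 0.
Adding the constant: 0 + 5 = 5. Limit = 5.

Final answer: 5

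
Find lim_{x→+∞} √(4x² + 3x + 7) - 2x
As x → +∞: multiply by the conjugate to get (3x+7)/(√(4x²+3x+7)+2x); the denominator ~ 4x, so the limit is 3/4.
Limit = 3/4.

Final answer: 3/4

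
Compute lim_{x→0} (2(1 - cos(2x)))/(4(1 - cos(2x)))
Both numerator and denominator → 0 as x → 0; this is a 0/0 indeterminate form.
Expand each to leading order near x = 0: numerator ~ 4·x^2, denominator ~ 8·x^2.
The limit of the ratio is 1/2.

Final answer: 1/2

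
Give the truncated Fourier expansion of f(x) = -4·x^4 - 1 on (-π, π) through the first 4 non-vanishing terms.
(-192 + 32·π^2)·cos(x) + (12 - 8·π^2)·cos(2·x) + (-64/27 + 32·π^2/9)·cos(3·x) - 4·π^4/5 - 1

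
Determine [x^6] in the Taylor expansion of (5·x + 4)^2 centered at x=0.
Expand to order 6: (5·x + 4)^2 = 25·x^2 + 40·x + 16 + O(x^7).
The coefficient of x^6 is 0.

Final answer: 0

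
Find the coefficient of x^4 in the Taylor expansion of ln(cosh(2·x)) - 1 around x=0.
Expand to order 4: ln(cosh(2·x)) - 1 = -4·x^4/3 + 2·x^2 - 1 + O(x^5).
The coefficient of x^4 is -4/3.

Final answer: -4/3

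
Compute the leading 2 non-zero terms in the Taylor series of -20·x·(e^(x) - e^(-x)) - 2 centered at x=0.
-40·x^2 - 2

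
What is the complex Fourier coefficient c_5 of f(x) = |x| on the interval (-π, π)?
Compute the real Fourier coefficients first: a_5 = -4/(25·π), b_5 = 0.
Then c_5 = (a_5 − i·b_5)/2 = -2/(25·π).

Final answer: -2/(25·π)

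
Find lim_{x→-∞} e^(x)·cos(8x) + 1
Evaluate the dominant behaviour as x → -∞; each term tends to a finite value or vanishes.
Limit = 1.

Final answer: 1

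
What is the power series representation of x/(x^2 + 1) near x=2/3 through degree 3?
6/13 + 45·(x - 2/3)/169 - 1242·(x - 2/3)^2/2197 + 9639·(x - 2/3)^3/28561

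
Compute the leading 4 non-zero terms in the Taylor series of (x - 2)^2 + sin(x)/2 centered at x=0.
-x^3/12 + x^2 - 7·x/2 + 4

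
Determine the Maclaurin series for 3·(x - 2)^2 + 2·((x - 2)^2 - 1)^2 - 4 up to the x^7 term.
2·x^4 - 16·x^3 + 47·x^2 - 60·x + 26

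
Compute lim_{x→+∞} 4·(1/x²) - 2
Evaluate the dominant behaviour as x → +∞; each term tends to a finite value or vanishes.
Limit = -2.

Final answer: -2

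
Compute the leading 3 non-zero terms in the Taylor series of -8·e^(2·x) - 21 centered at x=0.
-16·x^2 - 16·x - 29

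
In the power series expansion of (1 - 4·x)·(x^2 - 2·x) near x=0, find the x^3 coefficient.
Expand to order 3: (1 - 4·x)·(x^2 - 2·x) = -4·x^3 + 9·x^2 - 2·x + O(x^4).
The coefficient of x^3 is -4.

Final answer: -4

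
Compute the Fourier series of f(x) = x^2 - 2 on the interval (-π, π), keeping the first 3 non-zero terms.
-4·cos(x) + cos(2·x) - 2 + π^2/3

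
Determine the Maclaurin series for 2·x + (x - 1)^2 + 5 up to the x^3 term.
x^2 + 6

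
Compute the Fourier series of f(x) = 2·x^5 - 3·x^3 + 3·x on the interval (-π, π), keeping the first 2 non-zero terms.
(-86·π^2 + 4·π^4 + 522)·sin(x) + (-2·π^4 - 45/2 + 13·π^2)·sin(2·x)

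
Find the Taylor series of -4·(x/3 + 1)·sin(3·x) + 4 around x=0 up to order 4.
6·x^4 + 18·x^3 - 4·x^2 - 12·x + 4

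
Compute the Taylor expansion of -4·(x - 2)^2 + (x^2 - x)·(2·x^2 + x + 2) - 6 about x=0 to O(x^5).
2·x^4 - x^3 - 3·x^2 + 14·x - 22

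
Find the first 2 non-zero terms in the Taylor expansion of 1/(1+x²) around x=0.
1 - x^2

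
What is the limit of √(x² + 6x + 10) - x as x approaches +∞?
This is an ∞ − ∞ indeterminate form.
Multiply and divide by the conjugate √(x²+6x + 10) + x; the x² terms cancel, leaving (6x + 10)/(√(x²+6x + 10)+x) → 6/2 = 3.
Limit = 3.

Final answer: 3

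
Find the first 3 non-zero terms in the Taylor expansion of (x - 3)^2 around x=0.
x^2 - 6·x + 9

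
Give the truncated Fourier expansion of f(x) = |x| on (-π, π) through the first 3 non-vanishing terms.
-4·cos(x)/π - 4·cos(3·x)/(9·π) + π/2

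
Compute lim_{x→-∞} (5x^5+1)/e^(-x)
This is an ∞/∞ indeterminate form as x → -∞.
Compare growth rates of the dominant terms (exponentials ≫ polynomials ≫ logarithms), or apply L'Hôpital's rule; the quotient → 0.
Limit = 0.

Final answer: 0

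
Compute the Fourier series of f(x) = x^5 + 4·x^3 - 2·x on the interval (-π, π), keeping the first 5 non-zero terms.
(-32·π^2 + 188 + 2·π^4)·sin(x) + (-π^4 + 1/2 + π^2)·sin(2·x) + (-172/81 + 32·π^2/27 + 2·π^4/3)·sin(3·x) + (-π^4/2 - 11·π^2/8 + 97/64)·sin(4·x) + (-692/625 + 32·π^2/25 + 2·π^4/5)·sin(5·x)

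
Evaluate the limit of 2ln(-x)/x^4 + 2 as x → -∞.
The quotient is an ∞/∞ indeterminate form as x → -∞.
Compare growth rates of the dominant terms (exponentials ≫ polynomials ≫ logarithms), or apply L'Hôpital's rule; the quotient → 0.
Adding the constant: 0 + 2 = 2. Limit = 2.

Final answer: 2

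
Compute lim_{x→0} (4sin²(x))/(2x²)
Both numerator and denominator → 0 as x → 0; this is a 0/0 indeterminate form.
Expand each to leading order near x = 0: numerator ~ 4·x^2, denominator ~ 2·x^2.
The limit of the ratio is 2.

Final answer: 2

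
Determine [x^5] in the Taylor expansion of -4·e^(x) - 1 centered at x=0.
Expand to order 5: -4·e^(x) - 1 = -x^5/30 - x^4/6 - 2·x^3/3 - 2·x^2 - 4·x - 5 + O(x^6).
The coefficient of x^5 is -1/30.

Final answer: -1/30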